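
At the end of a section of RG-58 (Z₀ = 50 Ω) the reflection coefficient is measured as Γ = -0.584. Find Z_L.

Z_L = Z_0·(1 + Γ)/(1 − Γ) = 50·(0.416)/(1.58)

Z_L ≈ 13.1 Ω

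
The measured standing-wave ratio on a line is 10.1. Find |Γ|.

|Γ| = (S − 1)/(S + 1) = (10.1 − 1)/(10.1 + 1) = 9.1/11.1

|Γ| ≈ 0.82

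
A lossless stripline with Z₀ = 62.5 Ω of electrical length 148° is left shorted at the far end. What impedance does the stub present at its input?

Z_in ≈ −j39.1 Ω

tan(βl) = -0.625
For a shorted stub, Z_in = jZ_0·tan(βl)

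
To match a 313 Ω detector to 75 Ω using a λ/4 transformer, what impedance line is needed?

Z_qwt ≈ 153 Ω

Z_qwt = √(Z_0·R_L) = √(75 × 313) = √23480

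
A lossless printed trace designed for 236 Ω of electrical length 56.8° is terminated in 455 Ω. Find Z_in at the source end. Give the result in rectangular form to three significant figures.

tan(βl) = tan(56.8°) = 1.53
Z_in = Z_0·(Z_L + jZ_0·tanβl)/(Z_0 + jZ_L·tanβl)
     = 236·(455 + j361)/(236 + j695)

Z_in ≈ 157 − j101 Ω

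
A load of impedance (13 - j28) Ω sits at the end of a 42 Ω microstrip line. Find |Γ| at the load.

Γ = (Z_L − Z_0)/(Z_L + Z_0) = (-29 − j28)/(55 − j28)
|Γ| = 40.3/61.7

|Γ| ≈ 0.653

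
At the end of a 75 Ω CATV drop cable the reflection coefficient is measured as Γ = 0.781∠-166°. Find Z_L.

Z_L = Z_0·(1 + Γ)/(1 − Γ) = 75·(0.242 − j0.189)/(1.76 + j0.189)

Z_L ≈ 9.36 − j9.07 Ω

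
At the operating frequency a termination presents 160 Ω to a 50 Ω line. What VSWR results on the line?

Γ = (160 − 50)/(160 + 50) = 0.524
VSWR = (1 + 0.524)/(1 − 0.524)

VSWR ≈ 3.2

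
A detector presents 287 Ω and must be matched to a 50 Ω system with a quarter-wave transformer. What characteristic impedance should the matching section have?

Z_qwt = √(Z_0·R_L) = √(50 × 287) = √14350

Z_qwt ≈ 120 Ω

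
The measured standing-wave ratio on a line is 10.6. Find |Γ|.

|Γ| ≈ 0.828

|Γ| = (S − 1)/(S + 1) = (10.6 − 1)/(10.6 + 1) = 9.6/11.6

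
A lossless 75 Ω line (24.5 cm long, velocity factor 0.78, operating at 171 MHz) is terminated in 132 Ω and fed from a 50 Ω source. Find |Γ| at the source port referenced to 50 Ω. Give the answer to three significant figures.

|Γ| ≈ 0.223

λ = v/f = 0.78·c / 171 MHz = 1.37 m
βl = 2π·l/λ = 2π × 0.179 = 64.5°
tan(βl) = 2.09
Z_in = Z_0·(Z_L + jZ_0·tanβl)/(Z_0 + jZ_L·tanβl) = 48.8 − j22.6 Ω
Γ_s = (Z_in − Z_s)/(Z_in + Z_s) = (-1.25 − j22.6)/(98.8 − j22.6), |Γ_s| = 0.223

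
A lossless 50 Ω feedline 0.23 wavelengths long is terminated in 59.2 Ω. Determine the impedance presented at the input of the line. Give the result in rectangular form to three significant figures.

βl = 2π × 0.23 = 82.8°
tan(βl) = tan(82.8°) = 7.92
Z_in = Z_0·(Z_L + jZ_0·tanβl)/(Z_0 + jZ_L·tanβl)
     = 50·(59.2 + j396)/(50 + j469)

Z_in ≈ 42.4 − j1.79 Ω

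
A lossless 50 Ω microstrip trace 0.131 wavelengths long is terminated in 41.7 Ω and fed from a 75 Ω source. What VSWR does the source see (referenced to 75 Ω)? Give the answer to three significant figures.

βl = 2π × 0.131 = 47.2°
tan(βl) = 1.08
Z_in = Z_0·(Z_L + jZ_0·tanβl)/(Z_0 + jZ_L·tanβl) = 49.9 + j9.07 Ω
Γ_s = (Z_in − Z_s)/(Z_in + Z_s) = (-25.1 + j9.07)/(125 + j9.07), |Γ_s| = 0.213
VSWR = (1 + |Γ_s|)/(1 − |Γ_s|)

VSWR ≈ 1.54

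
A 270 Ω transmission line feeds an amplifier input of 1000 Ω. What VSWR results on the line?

VSWR ≈ 3.7

For a purely resistive load, VSWR = R_L/Z_0 or Z_0/R_L (whichever > 1) = 1000/270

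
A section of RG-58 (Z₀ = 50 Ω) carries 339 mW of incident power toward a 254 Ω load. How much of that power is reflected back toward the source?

P_reflected ≈ 153 mW

Γ = (254 − 50)/(254 + 50) = 0.671
|Γ|² = 0.45
P_refl = |Γ|²·P_inc = 153 mW, P_del = (1 − |Γ|²)·P_inc = 186 mW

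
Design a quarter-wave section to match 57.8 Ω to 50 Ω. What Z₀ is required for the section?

Z_qwt ≈ 53.8 Ω

Z_qwt = √(Z_0·R_L) = √(50 × 57.8) = √2890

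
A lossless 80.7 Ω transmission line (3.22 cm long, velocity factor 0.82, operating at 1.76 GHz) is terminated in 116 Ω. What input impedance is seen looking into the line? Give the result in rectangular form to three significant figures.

Z_in ≈ 56.6 − j5.12 Ω

λ = v/f = 0.82·c / 1.76 GHz = 0.14 m
βl = 2π·l/λ = 2π × 0.23 = 82.9°
tan(βl) = tan(82.9°) = 8.07
Z_in = Z_0·(Z_L + jZ_0·tanβl)/(Z_0 + jZ_L·tanβl)
     = 80.7·(116 + j651)/(80.7 + j936)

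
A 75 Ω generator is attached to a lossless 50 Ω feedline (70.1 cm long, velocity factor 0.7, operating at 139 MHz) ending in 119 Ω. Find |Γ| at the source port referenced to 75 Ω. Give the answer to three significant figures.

|Γ| ≈ 0.264

λ = v/f = 0.7·c / 139 MHz = 1.51 m
βl = 2π·l/λ = 2π × 0.464 = 167°
tan(βl) = -0.23
Z_in = Z_0·(Z_L + jZ_0·tanβl)/(Z_0 + jZ_L·tanβl) = 96.4 + j41.3 Ω
Γ_s = (Z_in − Z_s)/(Z_in + Z_s) = (21.4 + j41.3)/(171 + j41.3), |Γ_s| = 0.264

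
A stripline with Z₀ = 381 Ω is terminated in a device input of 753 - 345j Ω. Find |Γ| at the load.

|Γ| ≈ 0.428

Γ = (Z_L − Z_0)/(Z_L + Z_0) = (372 − j345)/(1134 − j345)
|Γ| = 507/1190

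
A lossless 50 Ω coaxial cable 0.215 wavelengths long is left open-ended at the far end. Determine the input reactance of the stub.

X_in ≈ -11.2 Ω (capacitive)

βl = 2π × 0.215 = 77.4°
tan(βl) = 4.47
For an open-ended stub, Z_in = −jZ_0·cot(βl) = −jZ_0/tan(βl)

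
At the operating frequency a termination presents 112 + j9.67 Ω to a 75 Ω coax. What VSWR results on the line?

Γ = (Z_L − Z_0)/(Z_L + Z_0) = (37 + j9.67)/(187 + j9.67)
|Γ| = 38.2/187 = 0.204
VSWR = (1 + |Γ|)/(1 − |Γ|) = 1.2/0.796

VSWR ≈ 1.51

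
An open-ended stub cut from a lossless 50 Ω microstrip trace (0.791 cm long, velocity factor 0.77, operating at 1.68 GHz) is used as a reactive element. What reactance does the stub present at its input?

X_in ≈ -132 Ω (capacitive)

λ = v/f = 0.77·c / 1.68 GHz = 0.138 m
βl = 2π·l/λ = 2π × 0.0575 = 20.7°
tan(βl) = 0.378
For an open-ended stub, Z_in = −jZ_0·cot(βl) = −jZ_0/tan(βl)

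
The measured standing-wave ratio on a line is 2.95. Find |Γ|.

|Γ| ≈ 0.494

|Γ| = (S − 1)/(S + 1) = (2.95 − 1)/(2.95 + 1) = 1.95/3.95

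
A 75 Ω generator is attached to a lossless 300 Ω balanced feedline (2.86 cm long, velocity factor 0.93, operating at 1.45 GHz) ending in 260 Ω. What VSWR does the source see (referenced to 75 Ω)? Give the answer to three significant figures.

λ = v/f = 0.93·c / 1.45 GHz = 0.192 m
βl = 2π·l/λ = 2π × 0.149 = 53.5°
tan(βl) = 1.35
Z_in = Z_0·(Z_L + jZ_0·tanβl)/(Z_0 + jZ_L·tanβl) = 310 + j42.5 Ω
Γ_s = (Z_in − Z_s)/(Z_in + Z_s) = (235 + j42.5)/(385 + j42.5), |Γ_s| = 0.616
VSWR = (1 + |Γ_s|)/(1 − |Γ_s|)

VSWR ≈ 4.21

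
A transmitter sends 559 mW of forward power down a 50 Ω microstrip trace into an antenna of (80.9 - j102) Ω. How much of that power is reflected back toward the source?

P_reflected ≈ 231 mW

|Γ| = |(30.9 − j102)/(130.9 − j102)| = 0.642
|Γ|² = 0.412
P_refl = |Γ|²·P_inc = 231 mW, P_del = (1 − |Γ|²)·P_inc = 328 mW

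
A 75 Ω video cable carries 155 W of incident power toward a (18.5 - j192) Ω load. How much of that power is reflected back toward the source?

|Γ| = |(-56.5 − j192)/(93.5 − j192)| = 0.937
|Γ|² = 0.878
P_refl = |Γ|²·P_inc = 136 W, P_del = (1 − |Γ|²)·P_inc = 18.9 W

P_reflected ≈ 136 W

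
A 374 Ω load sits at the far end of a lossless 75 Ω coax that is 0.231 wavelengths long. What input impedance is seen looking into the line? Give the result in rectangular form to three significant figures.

Z_in ≈ 15.2 − j8.63 Ω

βl = 2π × 0.231 = 83.2°
tan(βl) = tan(83.2°) = 8.34
Z_in = Z_0·(Z_L + jZ_0·tanβl)/(Z_0 + jZ_L·tanβl)
     = 75·(374 + j625)/(75 + j3120)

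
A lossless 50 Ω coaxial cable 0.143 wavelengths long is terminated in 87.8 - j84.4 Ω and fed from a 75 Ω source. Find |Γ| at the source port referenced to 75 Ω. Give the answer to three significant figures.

βl = 2π × 0.143 = 51.5°
tan(βl) = 1.26
Z_in = Z_0·(Z_L + jZ_0·tanβl)/(Z_0 + jZ_L·tanβl) = 15.5 − j17.9 Ω
Γ_s = (Z_in − Z_s)/(Z_in + Z_s) = (-59.5 − j17.9)/(90.5 − j17.9), |Γ_s| = 0.673

|Γ| ≈ 0.673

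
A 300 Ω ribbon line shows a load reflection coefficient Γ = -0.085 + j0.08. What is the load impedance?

Z_L = Z_0·(1 + Γ)/(1 − Γ) = 300·(0.915 + j0.08)/(1.08 − j0.08)

Z_L ≈ 250 + j40.6 Ω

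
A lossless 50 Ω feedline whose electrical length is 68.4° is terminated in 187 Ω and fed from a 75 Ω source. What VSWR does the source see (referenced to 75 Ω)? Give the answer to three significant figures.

tan(βl) = 2.53
Z_in = Z_0·(Z_L + jZ_0·tanβl)/(Z_0 + jZ_L·tanβl) = 15.3 − j18.2 Ω
Γ_s = (Z_in − Z_s)/(Z_in + Z_s) = (-59.7 − j18.2)/(90.3 − j18.2), |Γ_s| = 0.678
VSWR = (1 + |Γ_s|)/(1 − |Γ_s|)

VSWR ≈ 5.2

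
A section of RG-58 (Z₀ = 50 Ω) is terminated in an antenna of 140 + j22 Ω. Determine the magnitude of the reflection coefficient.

Γ = (Z_L − Z_0)/(Z_L + Z_0) = (90 + j22)/(190 + j22)
|Γ| = 92.6/191

|Γ| ≈ 0.484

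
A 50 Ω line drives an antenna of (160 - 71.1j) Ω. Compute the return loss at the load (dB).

RL ≈ 4.57 dB

Γ = (110 − j71.1)/(210 − j71.1), |Γ| = 0.591
RL = −20·log₁₀|Γ| = −20·log₁₀(0.591)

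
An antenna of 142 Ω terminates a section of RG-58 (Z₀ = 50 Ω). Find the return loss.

RL ≈ 6.39 dB

Γ = (142 − 50)/(142 + 50) = 0.479
RL = −20·log₁₀|Γ| = −20·log₁₀(0.479)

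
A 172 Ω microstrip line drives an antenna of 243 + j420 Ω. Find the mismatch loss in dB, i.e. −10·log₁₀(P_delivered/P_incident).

Γ = (71 + j420)/(415 + j420), |Γ| = 0.721
|Γ|² = 0.52, so P_del/P_inc = 1 − |Γ|² = 0.48
ML = −10·log₁₀(1 − |Γ|²)

mismatch loss ≈ 3.19 dB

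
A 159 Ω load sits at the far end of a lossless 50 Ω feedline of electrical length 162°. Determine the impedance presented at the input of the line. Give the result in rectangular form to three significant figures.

tan(βl) = tan(162°) = -0.325
Z_in = Z_0·(Z_L + jZ_0·tanβl)/(Z_0 + jZ_L·tanβl)
     = 50·(159 − j16.2)/(50 − j51.7)

Z_in ≈ 85 + j71.6 Ω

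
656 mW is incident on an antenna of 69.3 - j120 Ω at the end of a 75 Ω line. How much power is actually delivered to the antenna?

P_delivered ≈ 387 mW

|Γ| = |(-5.7 − j120)/(144.3 − j120)| = 0.64
|Γ|² = 0.41
P_refl = |Γ|²·P_inc = 269 mW, P_del = (1 − |Γ|²)·P_inc = 387 mW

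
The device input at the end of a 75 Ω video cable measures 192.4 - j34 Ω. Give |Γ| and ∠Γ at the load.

Γ ≈ 0.453 ∠ -8.91°

Γ = (Z_L − Z_0)/(Z_L + Z_0) = (117.4 − j34)/(267.4 − j34)
|Γ| = 122/270 = 0.453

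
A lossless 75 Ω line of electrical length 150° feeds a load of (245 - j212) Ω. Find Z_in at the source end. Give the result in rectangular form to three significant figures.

Z_in ≈ 82.6 + j158 Ω

tan(βl) = tan(150°) = -0.577
Z_in = Z_0·(Z_L + jZ_0·tanβl)/(Z_0 + jZ_L·tanβl)
     = 75·(245 − j255)/(-47.4 − j141)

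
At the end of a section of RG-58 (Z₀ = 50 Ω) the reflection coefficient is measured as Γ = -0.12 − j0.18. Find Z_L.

Z_L = Z_0·(1 + Γ)/(1 − Γ) = 50·(0.88 − j0.18)/(1.12 + j0.18)

Z_L ≈ 37 − j14 Ω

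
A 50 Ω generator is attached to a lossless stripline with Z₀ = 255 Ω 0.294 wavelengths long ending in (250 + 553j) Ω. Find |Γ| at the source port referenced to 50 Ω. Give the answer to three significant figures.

|Γ| ≈ 0.293

βl = 2π × 0.294 = 106°
tan(βl) = -3.52
Z_in = Z_0·(Z_L + jZ_0·tanβl)/(Z_0 + jZ_L·tanβl) = 38.7 − j24.5 Ω
Γ_s = (Z_in − Z_s)/(Z_in + Z_s) = (-11.3 − j24.5)/(88.7 − j24.5), |Γ_s| = 0.293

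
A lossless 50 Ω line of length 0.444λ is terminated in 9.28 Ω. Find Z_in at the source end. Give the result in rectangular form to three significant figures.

Z_in ≈ 10.5 − j17.6 Ω

βl = 2π × 0.444 = 160°
tan(βl) = tan(160°) = -0.367
Z_in = Z_0·(Z_L + jZ_0·tanβl)/(Z_0 + jZ_L·tanβl)
     = 50·(9.28 − j18.4)/(50 − j3.41)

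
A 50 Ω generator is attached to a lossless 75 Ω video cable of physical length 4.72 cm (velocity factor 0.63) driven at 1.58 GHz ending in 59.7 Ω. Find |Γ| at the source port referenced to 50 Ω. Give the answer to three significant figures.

λ = v/f = 0.63·c / 1.58 GHz = 0.12 m
βl = 2π·l/λ = 2π × 0.395 = 142°
tan(βl) = -0.78
Z_in = Z_0·(Z_L + jZ_0·tanβl)/(Z_0 + jZ_L·tanβl) = 69.3 − j15.5 Ω
Γ_s = (Z_in − Z_s)/(Z_in + Z_s) = (19.3 − j15.5)/(119 − j15.5), |Γ_s| = 0.206

|Γ| ≈ 0.206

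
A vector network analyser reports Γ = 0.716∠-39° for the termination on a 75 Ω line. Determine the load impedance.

Z_L ≈ 91.4 − j169 Ω

Z_L = Z_0·(1 + Γ)/(1 − Γ) = 75·(1.56 − j0.451)/(0.444 + j0.451)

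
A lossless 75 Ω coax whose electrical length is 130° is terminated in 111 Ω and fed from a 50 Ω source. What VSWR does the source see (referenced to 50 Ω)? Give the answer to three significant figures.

tan(βl) = -1.19
Z_in = Z_0·(Z_L + jZ_0·tanβl)/(Z_0 + jZ_L·tanβl) = 65.3 + j25.9 Ω
Γ_s = (Z_in − Z_s)/(Z_in + Z_s) = (15.3 + j25.9)/(115 + j25.9), |Γ_s| = 0.255
VSWR = (1 + |Γ_s|)/(1 − |Γ_s|)

VSWR ≈ 1.68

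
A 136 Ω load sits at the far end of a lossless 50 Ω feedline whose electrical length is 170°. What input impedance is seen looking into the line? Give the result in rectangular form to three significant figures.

tan(βl) = tan(170°) = -0.176
Z_in = Z_0·(Z_L + jZ_0·tanβl)/(Z_0 + jZ_L·tanβl)
     = 50·(136 − j8.82)/(50 − j24)

Z_in ≈ 114 + j45.9 Ω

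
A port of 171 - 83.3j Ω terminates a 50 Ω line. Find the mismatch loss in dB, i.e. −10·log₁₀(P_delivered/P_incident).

Γ = (121 − j83.3)/(221 − j83.3), |Γ| = 0.622
|Γ|² = 0.387, so P_del/P_inc = 1 − |Γ|² = 0.613
ML = −10·log₁₀(1 − |Γ|²)

mismatch loss ≈ 2.12 dB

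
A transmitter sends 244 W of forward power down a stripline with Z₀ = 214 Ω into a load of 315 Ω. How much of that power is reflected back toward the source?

Γ = (315 − 214)/(315 + 214) = 0.191
|Γ|² = 0.0365
P_refl = |Γ|²·P_inc = 8.89 W, P_del = (1 − |Γ|²)·P_inc = 235 W

P_reflected ≈ 8.89 W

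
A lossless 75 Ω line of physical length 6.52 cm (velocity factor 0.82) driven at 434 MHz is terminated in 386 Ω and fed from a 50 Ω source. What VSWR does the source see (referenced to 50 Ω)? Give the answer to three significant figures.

λ = v/f = 0.82·c / 434 MHz = 0.567 m
βl = 2π·l/λ = 2π × 0.115 = 41.4°
tan(βl) = 0.882
Z_in = Z_0·(Z_L + jZ_0·tanβl)/(Z_0 + jZ_L·tanβl) = 31.8 − j78 Ω
Γ_s = (Z_in − Z_s)/(Z_in + Z_s) = (-18.2 − j78)/(81.8 − j78), |Γ_s| = 0.709
VSWR = (1 + |Γ_s|)/(1 − |Γ_s|)

VSWR ≈ 5.87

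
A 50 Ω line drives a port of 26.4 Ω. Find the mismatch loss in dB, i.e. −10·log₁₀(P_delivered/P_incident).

mismatch loss ≈ 0.436 dB

Γ = (26.4 − 50)/(26.4 + 50) = -0.309
|Γ|² = 0.0954, so P_del/P_inc = 1 − |Γ|² = 0.905
ML = −10·log₁₀(1 − |Γ|²)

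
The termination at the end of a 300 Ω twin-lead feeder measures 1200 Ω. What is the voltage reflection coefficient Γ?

Γ = 0.6

Γ = (Z_L − Z_0)/(Z_L + Z_0) = (1200 − 300)/(1200 + 300) = 900/1500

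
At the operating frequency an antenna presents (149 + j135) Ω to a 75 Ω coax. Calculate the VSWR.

VSWR ≈ 3.86

Γ = (Z_L − Z_0)/(Z_L + Z_0) = (74 + j135)/(224 + j135)
|Γ| = 154/262 = 0.589
VSWR = (1 + |Γ|)/(1 − |Γ|) = 1.59/0.411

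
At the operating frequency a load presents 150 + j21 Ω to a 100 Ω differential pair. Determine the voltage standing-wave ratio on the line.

Γ = (Z_L − Z_0)/(Z_L + Z_0) = (50 + j21)/(250 + j21)
|Γ| = 54.2/251 = 0.216
VSWR = (1 + |Γ|)/(1 − |Γ|) = 1.22/0.784

VSWR ≈ 1.55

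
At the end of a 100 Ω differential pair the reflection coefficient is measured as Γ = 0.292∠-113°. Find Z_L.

Z_L ≈ 69.6 − j40.9 Ω

Z_L = Z_0·(1 + Γ)/(1 − Γ) = 100·(0.886 − j0.269)/(1.11 + j0.269)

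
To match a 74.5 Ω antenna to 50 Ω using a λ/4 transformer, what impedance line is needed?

Z_qwt = √(Z_0·R_L) = √(50 × 74.5) = √3725

Z_qwt ≈ 61 Ω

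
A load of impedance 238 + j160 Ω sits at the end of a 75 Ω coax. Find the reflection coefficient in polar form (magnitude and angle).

Γ = (Z_L − Z_0)/(Z_L + Z_0) = (163 + j160)/(313 + j160)
|Γ| = 228/352 = 0.65

Γ ≈ 0.65 ∠ 17.4°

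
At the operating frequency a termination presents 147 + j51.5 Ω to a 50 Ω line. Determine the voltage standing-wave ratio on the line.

VSWR ≈ 3.34

Γ = (Z_L − Z_0)/(Z_L + Z_0) = (97 + j51.5)/(197 + j51.5)
|Γ| = 110/204 = 0.539
VSWR = (1 + |Γ|)/(1 − |Γ|) = 1.54/0.461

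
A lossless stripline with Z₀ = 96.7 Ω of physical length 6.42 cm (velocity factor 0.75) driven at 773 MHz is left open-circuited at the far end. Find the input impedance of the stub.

Z_in ≈ −j18.1 Ω

λ = v/f = 0.75·c / 773 MHz = 0.291 m
βl = 2π·l/λ = 2π × 0.221 = 79.4°
tan(βl) = 5.34
For an open-circuited stub, Z_in = −jZ_0·cot(βl) = −jZ_0/tan(βl)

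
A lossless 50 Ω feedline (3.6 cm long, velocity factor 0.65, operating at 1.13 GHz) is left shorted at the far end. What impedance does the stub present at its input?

Z_in ≈ +j188 Ω

λ = v/f = 0.65·c / 1.13 GHz = 0.173 m
βl = 2π·l/λ = 2π × 0.209 = 75.1°
tan(βl) = 3.76
For a shorted stub, Z_in = jZ_0·tan(βl)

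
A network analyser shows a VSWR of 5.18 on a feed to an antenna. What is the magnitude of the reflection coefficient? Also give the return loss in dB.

|Γ| ≈ 0.676; return loss ≈ 3.4 dB

|Γ| = (S − 1)/(S + 1) = (5.18 − 1)/(5.18 + 1) = 4.18/6.18
RL = −20·log₁₀|Γ| = −20·log₁₀(0.676)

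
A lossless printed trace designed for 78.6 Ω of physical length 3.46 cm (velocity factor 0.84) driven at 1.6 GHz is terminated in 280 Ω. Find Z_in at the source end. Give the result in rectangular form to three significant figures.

λ = v/f = 0.84·c / 1.6 GHz = 0.158 m
βl = 2π·l/λ = 2π × 0.22 = 79.1°
tan(βl) = tan(79.1°) = 5.19
Z_in = Z_0·(Z_L + jZ_0·tanβl)/(Z_0 + jZ_L·tanβl)
     = 78.6·(280 + j408)/(78.6 + j1450)

Z_in ≈ 22.8 − j13.9 Ω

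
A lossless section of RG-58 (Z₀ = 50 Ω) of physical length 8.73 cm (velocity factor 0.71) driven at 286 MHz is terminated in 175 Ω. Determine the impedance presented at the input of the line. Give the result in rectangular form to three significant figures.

Z_in ≈ 28.8 − j46.1 Ω

λ = v/f = 0.71·c / 286 MHz = 0.745 m
βl = 2π·l/λ = 2π × 0.117 = 42.2°
tan(βl) = tan(42.2°) = 0.907
Z_in = Z_0·(Z_L + jZ_0·tanβl)/(Z_0 + jZ_L·tanβl)
     = 50·(175 + j45.3)/(50 + j159)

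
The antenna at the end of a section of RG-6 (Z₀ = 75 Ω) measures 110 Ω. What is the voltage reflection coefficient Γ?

Γ = 0.189

Γ = (Z_L − Z_0)/(Z_L + Z_0) = (110 − 75)/(110 + 75) = 35/185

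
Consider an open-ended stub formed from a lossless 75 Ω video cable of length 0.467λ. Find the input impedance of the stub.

βl = 2π × 0.467 = 168°
tan(βl) = -0.21
For an open-ended stub, Z_in = −jZ_0·cot(βl) = −jZ_0/tan(βl)

Z_in ≈ +j357 Ω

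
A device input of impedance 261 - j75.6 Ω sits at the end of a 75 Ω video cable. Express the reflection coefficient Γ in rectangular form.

Γ ≈ 0.575 − j0.0956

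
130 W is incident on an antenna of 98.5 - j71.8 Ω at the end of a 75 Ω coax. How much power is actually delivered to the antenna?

P_delivered ≈ 109 W

|Γ| = |(23.5 − j71.8)/(173.5 − j71.8)| = 0.402
|Γ|² = 0.162
P_refl = |Γ|²·P_inc = 21 W, P_del = (1 − |Γ|²)·P_inc = 109 W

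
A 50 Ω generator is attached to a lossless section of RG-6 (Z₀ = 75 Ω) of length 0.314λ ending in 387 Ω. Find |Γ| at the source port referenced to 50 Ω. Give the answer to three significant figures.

βl = 2π × 0.314 = 113°
tan(βl) = -2.35
Z_in = Z_0·(Z_L + jZ_0·tanβl)/(Z_0 + jZ_L·tanβl) = 17 + j30.5 Ω
Γ_s = (Z_in − Z_s)/(Z_in + Z_s) = (-33 + j30.5)/(67 + j30.5), |Γ_s| = 0.61

|Γ| ≈ 0.61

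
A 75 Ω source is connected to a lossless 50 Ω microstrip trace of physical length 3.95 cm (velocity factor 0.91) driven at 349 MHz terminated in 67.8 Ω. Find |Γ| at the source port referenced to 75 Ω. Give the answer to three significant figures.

|Γ| ≈ 0.122

λ = v/f = 0.91·c / 349 MHz = 0.782 m
βl = 2π·l/λ = 2π × 0.0505 = 18.2°
tan(βl) = 0.328
Z_in = Z_0·(Z_L + jZ_0·tanβl)/(Z_0 + jZ_L·tanβl) = 62.7 − j11.5 Ω
Γ_s = (Z_in − Z_s)/(Z_in + Z_s) = (-12.3 − j11.5)/(138 − j11.5), |Γ_s| = 0.122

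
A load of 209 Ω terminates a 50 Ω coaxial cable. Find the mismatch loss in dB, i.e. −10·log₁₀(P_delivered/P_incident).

Γ = (209 − 50)/(209 + 50) = 0.614
|Γ|² = 0.377, so P_del/P_inc = 1 − |Γ|² = 0.623
ML = −10·log₁₀(1 − |Γ|²)

mismatch loss ≈ 2.05 dB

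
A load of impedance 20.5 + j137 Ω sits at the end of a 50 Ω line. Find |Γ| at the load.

Γ = (Z_L − Z_0)/(Z_L + Z_0) = (-29.5 + j137)/(70.5 + j137)
|Γ| = 140/154

|Γ| ≈ 0.91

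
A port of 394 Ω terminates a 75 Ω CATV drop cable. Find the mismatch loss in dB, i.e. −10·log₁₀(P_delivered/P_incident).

mismatch loss ≈ 2.7 dB

Γ = (394 − 75)/(394 + 75) = 0.68
|Γ|² = 0.463, so P_del/P_inc = 1 − |Γ|² = 0.537
ML = −10·log₁₀(1 − |Γ|²)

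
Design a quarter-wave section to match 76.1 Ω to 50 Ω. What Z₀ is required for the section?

Z_qwt ≈ 61.7 Ω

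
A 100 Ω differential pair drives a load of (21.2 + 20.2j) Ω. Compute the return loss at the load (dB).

Γ = (-78.8 + j20.2)/(121.2 + j20.2), |Γ| = 0.662
RL = −20·log₁₀|Γ| = −20·log₁₀(0.662)

RL ≈ 3.58 dB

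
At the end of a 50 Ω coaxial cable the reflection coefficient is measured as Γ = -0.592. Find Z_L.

Z_L ≈ 12.8 Ω

Z_L = Z_0·(1 + Γ)/(1 − Γ) = 50·(0.408)/(1.59)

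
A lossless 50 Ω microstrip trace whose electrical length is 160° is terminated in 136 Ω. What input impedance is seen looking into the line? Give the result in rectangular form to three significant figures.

tan(βl) = tan(160°) = -0.364
Z_in = Z_0·(Z_L + jZ_0·tanβl)/(Z_0 + jZ_L·tanβl)
     = 50·(136 − j18.2)/(50 − j49.5)

Z_in ≈ 77.8 + j58.8 Ω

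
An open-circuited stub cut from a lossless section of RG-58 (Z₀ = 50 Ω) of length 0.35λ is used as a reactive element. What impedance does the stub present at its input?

Z_in ≈ +j36.3 Ω

βl = 2π × 0.35 = 126°
tan(βl) = -1.38
For an open-circuited stub, Z_in = −jZ_0·cot(βl) = −jZ_0/tan(βl)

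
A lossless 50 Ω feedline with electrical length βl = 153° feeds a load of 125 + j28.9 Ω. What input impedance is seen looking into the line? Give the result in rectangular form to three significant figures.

Z_in ≈ 47.7 + j49.6 Ω

tan(βl) = tan(153°) = -0.51
Z_in = Z_0·(Z_L + jZ_0·tanβl)/(Z_0 + jZ_L·tanβl)
     = 50·(125 + j3.42)/(64.7 − j63.7)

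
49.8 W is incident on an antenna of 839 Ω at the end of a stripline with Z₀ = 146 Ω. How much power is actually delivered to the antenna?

Γ = (839 − 146)/(839 + 146) = 0.704
|Γ|² = 0.495
P_refl = |Γ|²·P_inc = 24.7 W, P_del = (1 − |Γ|²)·P_inc = 25.1 W

P_delivered ≈ 25.1 W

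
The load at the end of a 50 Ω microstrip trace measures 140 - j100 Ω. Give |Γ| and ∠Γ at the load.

Γ ≈ 0.627 ∠ -20.3°

Γ = (Z_L − Z_0)/(Z_L + Z_0) = (90 − j100)/(190 − j100)
|Γ| = 135/215 = 0.627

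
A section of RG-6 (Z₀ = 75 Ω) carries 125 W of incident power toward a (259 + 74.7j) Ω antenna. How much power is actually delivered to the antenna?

P_delivered ≈ 82.9 W

|Γ| = |(184 + j74.7)/(334 + j74.7)| = 0.58
|Γ|² = 0.337
P_refl = |Γ|²·P_inc = 42.1 W, P_del = (1 − |Γ|²)·P_inc = 82.9 W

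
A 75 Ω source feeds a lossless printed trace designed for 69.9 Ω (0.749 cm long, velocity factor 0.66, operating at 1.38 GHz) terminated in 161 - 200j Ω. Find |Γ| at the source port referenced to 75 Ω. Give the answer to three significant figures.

|Γ| ≈ 0.712

λ = v/f = 0.66·c / 1.38 GHz = 0.143 m
βl = 2π·l/λ = 2π × 0.0522 = 18.8°
tan(βl) = 0.34
Z_in = Z_0·(Z_L + jZ_0·tanβl)/(Z_0 + jZ_L·tanβl) = 39.8 − j105 Ω
Γ_s = (Z_in − Z_s)/(Z_in + Z_s) = (-35.2 − j105)/(115 − j105), |Γ_s| = 0.712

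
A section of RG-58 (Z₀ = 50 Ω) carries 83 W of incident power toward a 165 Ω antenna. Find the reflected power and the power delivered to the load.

P_reflected ≈ 23.7 W; P_delivered ≈ 59.3 W

Γ = (165 − 50)/(165 + 50) = 0.535
|Γ|² = 0.286
P_refl = |Γ|²·P_inc = 23.7 W, P_del = (1 − |Γ|²)·P_inc = 59.3 W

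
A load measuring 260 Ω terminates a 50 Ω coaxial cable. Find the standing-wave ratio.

VSWR ≈ 5.2

For a purely resistive load, VSWR = R_L/Z_0 or Z_0/R_L (whichever > 1) = 260/50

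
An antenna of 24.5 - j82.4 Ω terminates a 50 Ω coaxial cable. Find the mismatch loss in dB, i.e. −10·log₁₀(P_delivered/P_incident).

mismatch loss ≈ 4.01 dB

Γ = (-25.5 − j82.4)/(74.5 − j82.4), |Γ| = 0.776
|Γ|² = 0.603, so P_del/P_inc = 1 − |Γ|² = 0.397
ML = −10·log₁₀(1 − |Γ|²)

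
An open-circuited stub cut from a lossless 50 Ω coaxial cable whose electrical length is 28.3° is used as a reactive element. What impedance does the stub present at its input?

Z_in ≈ −j92.9 Ω

tan(βl) = 0.538
For an open-circuited stub, Z_in = −jZ_0·cot(βl) = −jZ_0/tan(βl)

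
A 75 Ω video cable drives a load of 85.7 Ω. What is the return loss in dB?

Γ = (85.7 − 75)/(85.7 + 75) = 0.0666
RL = −20·log₁₀|Γ| = −20·log₁₀(0.0666)

RL ≈ 23.5 dB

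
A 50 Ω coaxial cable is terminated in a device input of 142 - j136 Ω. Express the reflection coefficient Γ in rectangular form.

Γ = (Z_L − Z_0)/(Z_L + Z_0) = (92 − j136)/(192 − j136)

Γ ≈ 0.653 − j0.246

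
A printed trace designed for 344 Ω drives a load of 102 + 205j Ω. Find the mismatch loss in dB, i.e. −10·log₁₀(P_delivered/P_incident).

Γ = (-242 + j205)/(446 + j205), |Γ| = 0.646
|Γ|² = 0.417, so P_del/P_inc = 1 − |Γ|² = 0.583
ML = −10·log₁₀(1 − |Γ|²)

mismatch loss ≈ 2.35 dB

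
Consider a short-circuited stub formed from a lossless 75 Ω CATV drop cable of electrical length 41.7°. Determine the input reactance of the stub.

X_in ≈ 66.8 Ω (inductive)

tan(βl) = 0.891
For a short-circuited stub, Z_in = jZ_0·tan(βl)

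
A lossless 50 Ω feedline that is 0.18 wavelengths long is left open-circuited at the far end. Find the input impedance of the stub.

Z_in ≈ −j23.5 Ω

βl = 2π × 0.18 = 64.8°
tan(βl) = 2.13
For an open-circuited stub, Z_in = −jZ_0·cot(βl) = −jZ_0/tan(βl)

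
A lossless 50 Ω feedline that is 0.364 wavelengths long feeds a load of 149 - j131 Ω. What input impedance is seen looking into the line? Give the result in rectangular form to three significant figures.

Z_in ≈ 21.9 + j56.4 Ω

βl = 2π × 0.364 = 131°
tan(βl) = tan(131°) = -1.15
Z_in = Z_0·(Z_L + jZ_0·tanβl)/(Z_0 + jZ_L·tanβl)
     = 50·(149 − j188)/(-100 − j171)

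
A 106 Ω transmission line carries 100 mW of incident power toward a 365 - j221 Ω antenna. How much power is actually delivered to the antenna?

P_delivered ≈ 57.2 mW

|Γ| = |(259 − j221)/(471 − j221)| = 0.654
|Γ|² = 0.428
P_refl = |Γ|²·P_inc = 42.8 mW, P_del = (1 − |Γ|²)·P_inc = 57.2 mW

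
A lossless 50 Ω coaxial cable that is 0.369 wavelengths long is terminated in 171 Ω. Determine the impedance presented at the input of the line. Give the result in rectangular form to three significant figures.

Z_in ≈ 25.3 + j39.5 Ω

βl = 2π × 0.369 = 133°
tan(βl) = tan(133°) = -1.08
Z_in = Z_0·(Z_L + jZ_0·tanβl)/(Z_0 + jZ_L·tanβl)
     = 50·(171 − j53.9)/(50 − j184)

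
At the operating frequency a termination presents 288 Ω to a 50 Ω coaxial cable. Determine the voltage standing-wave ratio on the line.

For a purely resistive load, VSWR = R_L/Z_0 or Z_0/R_L (whichever > 1) = 288/50

VSWR ≈ 5.76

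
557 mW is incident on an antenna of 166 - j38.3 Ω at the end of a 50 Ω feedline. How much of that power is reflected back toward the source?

|Γ| = |(116 − j38.3)/(216 − j38.3)| = 0.557
|Γ|² = 0.31
P_refl = |Γ|²·P_inc = 173 mW, P_del = (1 − |Γ|²)·P_inc = 384 mW

P_reflected ≈ 173 mW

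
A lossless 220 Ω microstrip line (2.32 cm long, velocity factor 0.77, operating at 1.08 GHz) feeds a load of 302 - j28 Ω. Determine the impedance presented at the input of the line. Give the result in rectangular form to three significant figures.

λ = v/f = 0.77·c / 1.08 GHz = 0.214 m
βl = 2π·l/λ = 2π × 0.108 = 39°
tan(βl) = tan(39°) = 0.811
Z_in = Z_0·(Z_L + jZ_0·tanβl)/(Z_0 + jZ_L·tanβl)
     = 220·(302 + j150)/(243 + j245)

Z_in ≈ 204 − j69.3 Ω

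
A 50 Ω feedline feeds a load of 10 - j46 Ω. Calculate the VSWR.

VSWR ≈ 9.32

Γ = (Z_L − Z_0)/(Z_L + Z_0) = (-40 − j46)/(60 − j46)
|Γ| = 61/75.6 = 0.806
VSWR = (1 + |Γ|)/(1 − |Γ|) = 1.81/0.194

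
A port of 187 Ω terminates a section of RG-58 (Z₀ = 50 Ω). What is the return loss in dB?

Γ = (187 − 50)/(187 + 50) = 0.578
RL = −20·log₁₀|Γ| = −20·log₁₀(0.578)

RL ≈ 4.76 dB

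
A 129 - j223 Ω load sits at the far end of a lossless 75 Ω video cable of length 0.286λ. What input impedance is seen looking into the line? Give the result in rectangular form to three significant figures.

Z_in ≈ 13 + j37.9 Ω

βl = 2π × 0.286 = 103°
tan(βl) = tan(103°) = -4.35
Z_in = Z_0·(Z_L + jZ_0·tanβl)/(Z_0 + jZ_L·tanβl)
     = 75·(129 − j549)/(-894 − j561)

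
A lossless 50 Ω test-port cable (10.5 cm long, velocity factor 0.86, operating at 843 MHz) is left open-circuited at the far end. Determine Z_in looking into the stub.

Z_in ≈ +j33.1 Ω

λ = v/f = 0.86·c / 843 MHz = 0.306 m
βl = 2π·l/λ = 2π × 0.343 = 124°
tan(βl) = -1.51
For an open-circuited stub, Z_in = −jZ_0·cot(βl) = −jZ_0/tan(βl)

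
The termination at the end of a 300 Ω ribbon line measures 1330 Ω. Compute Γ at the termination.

Γ = 0.632

Γ = (Z_L − Z_0)/(Z_L + Z_0) = (1330 − 300)/(1330 + 300) = 1030/1630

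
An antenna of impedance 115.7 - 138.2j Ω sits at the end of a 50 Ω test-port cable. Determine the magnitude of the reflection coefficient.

|Γ| ≈ 0.709

Γ = (Z_L − Z_0)/(Z_L + Z_0) = (65.7 − j138.2)/(165.7 − j138.2)
|Γ| = 153/216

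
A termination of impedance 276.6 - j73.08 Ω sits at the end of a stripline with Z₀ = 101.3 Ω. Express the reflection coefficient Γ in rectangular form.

Γ = (Z_L − Z_0)/(Z_L + Z_0) = (175.3 − j73.08)/(377.9 − j73.08)

Γ ≈ 0.483 − j0.0999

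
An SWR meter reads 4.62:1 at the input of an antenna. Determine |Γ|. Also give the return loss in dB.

|Γ| = (S − 1)/(S + 1) = (4.62 − 1)/(4.62 + 1) = 3.62/5.62
RL = −20·log₁₀|Γ| = −20·log₁₀(0.644)

|Γ| ≈ 0.644; return loss ≈ 3.82 dB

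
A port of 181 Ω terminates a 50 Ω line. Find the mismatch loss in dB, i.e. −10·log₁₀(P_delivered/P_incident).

Γ = (181 − 50)/(181 + 50) = 0.567
|Γ|² = 0.322, so P_del/P_inc = 1 − |Γ|² = 0.678
ML = −10·log₁₀(1 − |Γ|²)

mismatch loss ≈ 1.69 dB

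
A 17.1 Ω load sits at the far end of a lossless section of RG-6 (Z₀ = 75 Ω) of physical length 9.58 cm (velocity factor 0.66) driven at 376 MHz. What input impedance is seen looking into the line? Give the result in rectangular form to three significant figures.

λ = v/f = 0.66·c / 376 MHz = 0.527 m
βl = 2π·l/λ = 2π × 0.182 = 65.5°
tan(βl) = tan(65.5°) = 2.19
Z_in = Z_0·(Z_L + jZ_0·tanβl)/(Z_0 + jZ_L·tanβl)
     = 75·(17.1 + j165)/(75 + j37.5)

Z_in ≈ 79.5 + j125 Ω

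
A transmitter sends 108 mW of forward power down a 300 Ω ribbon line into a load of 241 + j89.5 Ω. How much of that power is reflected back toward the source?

|Γ| = |(-59 + j89.5)/(541 + j89.5)| = 0.195
|Γ|² = 0.0382
P_refl = |Γ|²·P_inc = 4.13 mW, P_del = (1 − |Γ|²)·P_inc = 104 mW

P_reflected ≈ 4.13 mW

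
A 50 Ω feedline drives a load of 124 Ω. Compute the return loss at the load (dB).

Γ = (124 − 50)/(124 + 50) = 0.425
RL = −20·log₁₀|Γ| = −20·log₁₀(0.425)

RL ≈ 7.43 dB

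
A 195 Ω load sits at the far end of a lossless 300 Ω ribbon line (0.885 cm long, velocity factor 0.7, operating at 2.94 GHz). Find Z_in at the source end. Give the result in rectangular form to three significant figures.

Z_in ≈ 273 + j121 Ω

λ = v/f = 0.7·c / 2.94 GHz = 0.0714 m
βl = 2π·l/λ = 2π × 0.124 = 44.6°
tan(βl) = tan(44.6°) = 0.986
Z_in = Z_0·(Z_L + jZ_0·tanβl)/(Z_0 + jZ_L·tanβl)
     = 300·(195 + j296)/(300 + j192)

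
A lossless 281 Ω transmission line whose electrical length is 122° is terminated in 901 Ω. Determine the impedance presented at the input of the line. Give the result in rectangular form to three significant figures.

tan(βl) = tan(122°) = -1.6
Z_in = Z_0·(Z_L + jZ_0·tanβl)/(Z_0 + jZ_L·tanβl)
     = 281·(901 − j450)/(281 − j1440)

Z_in ≈ 117 + j153 Ω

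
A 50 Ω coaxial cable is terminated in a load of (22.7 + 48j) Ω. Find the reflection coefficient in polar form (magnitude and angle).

Γ ≈ 0.634 ∠ 86.2°

Γ = (Z_L − Z_0)/(Z_L + Z_0) = (-27.3 + j48)/(72.7 + j48)
|Γ| = 55.2/87.1 = 0.634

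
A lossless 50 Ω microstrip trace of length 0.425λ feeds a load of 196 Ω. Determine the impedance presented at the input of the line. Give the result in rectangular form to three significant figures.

Z_in ≈ 49.5 + j73.4 Ω

βl = 2π × 0.425 = 153°
tan(βl) = tan(153°) = -0.51
Z_in = Z_0·(Z_L + jZ_0·tanβl)/(Z_0 + jZ_L·tanβl)
     = 50·(196 − j25.5)/(50 − j99.9)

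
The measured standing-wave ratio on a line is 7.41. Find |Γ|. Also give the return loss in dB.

|Γ| ≈ 0.762; return loss ≈ 2.36 dB

|Γ| = (S − 1)/(S + 1) = (7.41 − 1)/(7.41 + 1) = 6.41/8.41
RL = −20·log₁₀|Γ| = −20·log₁₀(0.762)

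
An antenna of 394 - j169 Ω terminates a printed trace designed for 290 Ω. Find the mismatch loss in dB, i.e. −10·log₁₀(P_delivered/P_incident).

mismatch loss ≈ 0.359 dB

Γ = (104 − j169)/(684 − j169), |Γ| = 0.282
|Γ|² = 0.0793, so P_del/P_inc = 1 − |Γ|² = 0.921
ML = −10·log₁₀(1 − |Γ|²)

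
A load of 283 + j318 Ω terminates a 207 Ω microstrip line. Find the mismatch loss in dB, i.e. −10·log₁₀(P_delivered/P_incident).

Γ = (76 + j318)/(490 + j318), |Γ| = 0.56
|Γ|² = 0.313, so P_del/P_inc = 1 − |Γ|² = 0.687
ML = −10·log₁₀(1 − |Γ|²)

mismatch loss ≈ 1.63 dB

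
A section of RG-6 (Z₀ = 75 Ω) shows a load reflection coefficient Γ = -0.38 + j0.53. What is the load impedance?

Z_L = Z_0·(1 + Γ)/(1 − Γ) = 75·(0.62 + j0.53)/(1.38 − j0.53)

Z_L ≈ 19.7 + j36.4 Ω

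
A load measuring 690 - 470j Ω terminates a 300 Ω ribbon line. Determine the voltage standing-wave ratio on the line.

Γ = (Z_L − Z_0)/(Z_L + Z_0) = (390 − j470)/(990 − j470)
|Γ| = 611/1100 = 0.557
VSWR = (1 + |Γ|)/(1 − |Γ|) = 1.56/0.443

VSWR ≈ 3.52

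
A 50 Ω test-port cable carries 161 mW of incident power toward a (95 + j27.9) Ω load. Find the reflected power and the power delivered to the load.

|Γ| = |(45 + j27.9)/(145 + j27.9)| = 0.359
|Γ|² = 0.129
P_refl = |Γ|²·P_inc = 20.7 mW, P_del = (1 − |Γ|²)·P_inc = 140 mW

P_reflected ≈ 20.7 mW; P_delivered ≈ 140 mW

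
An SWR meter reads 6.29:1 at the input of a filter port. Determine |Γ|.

|Γ| ≈ 0.726

|Γ| = (S − 1)/(S + 1) = (6.29 − 1)/(6.29 + 1) = 5.29/7.29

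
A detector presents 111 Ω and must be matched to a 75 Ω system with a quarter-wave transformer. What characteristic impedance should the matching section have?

Z_qwt ≈ 91.2 Ω

Z_qwt = √(Z_0·R_L) = √(75 × 111) = √8325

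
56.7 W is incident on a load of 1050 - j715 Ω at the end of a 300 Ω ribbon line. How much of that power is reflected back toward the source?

P_reflected ≈ 26.1 W

|Γ| = |(750 − j715)/(1350 − j715)| = 0.678
|Γ|² = 0.46
P_refl = |Γ|²·P_inc = 26.1 W, P_del = (1 − |Γ|²)·P_inc = 30.6 W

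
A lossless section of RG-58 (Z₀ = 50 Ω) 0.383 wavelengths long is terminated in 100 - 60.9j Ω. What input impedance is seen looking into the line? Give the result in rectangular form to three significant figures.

Z_in ≈ 55.4 + j58.4 Ω

βl = 2π × 0.383 = 138°
tan(βl) = tan(138°) = -0.904
Z_in = Z_0·(Z_L + jZ_0·tanβl)/(Z_0 + jZ_L·tanβl)
     = 50·(100 − j106)/(-5.07 − j90.4)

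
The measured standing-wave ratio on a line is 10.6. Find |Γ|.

|Γ| ≈ 0.828

|Γ| = (S − 1)/(S + 1) = (10.6 − 1)/(10.6 + 1) = 9.6/11.6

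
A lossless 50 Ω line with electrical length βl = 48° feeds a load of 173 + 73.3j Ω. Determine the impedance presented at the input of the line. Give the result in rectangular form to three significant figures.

tan(βl) = tan(48°) = 1.11
Z_in = Z_0·(Z_L + jZ_0·tanβl)/(Z_0 + jZ_L·tanβl)
     = 50·(173 + j129)/(-31.4 + j192)

Z_in ≈ 25.5 − j49.2 Ω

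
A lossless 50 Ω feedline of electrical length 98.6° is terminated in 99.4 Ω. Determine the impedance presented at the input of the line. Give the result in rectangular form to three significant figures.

tan(βl) = tan(98.6°) = -6.61
Z_in = Z_0·(Z_L + jZ_0·tanβl)/(Z_0 + jZ_L·tanβl)
     = 50·(99.4 − j331)/(50 − j657)

Z_in ≈ 25.6 + j5.62 Ω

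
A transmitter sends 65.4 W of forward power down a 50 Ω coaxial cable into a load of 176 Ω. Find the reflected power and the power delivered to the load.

P_reflected ≈ 20.3 W; P_delivered ≈ 45.1 W

Γ = (176 − 50)/(176 + 50) = 0.558
|Γ|² = 0.311
P_refl = |Γ|²·P_inc = 20.3 W, P_del = (1 − |Γ|²)·P_inc = 45.1 W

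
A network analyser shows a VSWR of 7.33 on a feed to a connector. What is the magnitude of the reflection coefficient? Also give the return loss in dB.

|Γ| = (S − 1)/(S + 1) = (7.33 − 1)/(7.33 + 1) = 6.33/8.33
RL = −20·log₁₀|Γ| = −20·log₁₀(0.76)

|Γ| ≈ 0.76; return loss ≈ 2.38 dB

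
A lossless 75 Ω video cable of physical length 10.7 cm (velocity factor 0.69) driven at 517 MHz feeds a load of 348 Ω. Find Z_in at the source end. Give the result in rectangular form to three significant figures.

λ = v/f = 0.69·c / 517 MHz = 0.4 m
βl = 2π·l/λ = 2π × 0.267 = 96.2°
tan(βl) = tan(96.2°) = -9.19
Z_in = Z_0·(Z_L + jZ_0·tanβl)/(Z_0 + jZ_L·tanβl)
     = 75·(348 − j690)/(75 − j3200)

Z_in ≈ 16.3 + j7.77 Ω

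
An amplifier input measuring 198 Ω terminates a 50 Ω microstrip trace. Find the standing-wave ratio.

VSWR ≈ 3.96

For a purely resistive load, VSWR = R_L/Z_0 or Z_0/R_L (whichever > 1) = 198/50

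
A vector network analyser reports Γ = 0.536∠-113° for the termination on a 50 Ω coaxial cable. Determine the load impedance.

Z_L = Z_0·(1 + Γ)/(1 − Γ) = 50·(0.791 − j0.493)/(1.21 + j0.493)

Z_L ≈ 20.9 − j28.9 Ω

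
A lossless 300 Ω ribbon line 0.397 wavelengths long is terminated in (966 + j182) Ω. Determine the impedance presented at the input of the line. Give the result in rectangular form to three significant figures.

βl = 2π × 0.397 = 143°
tan(βl) = tan(143°) = -0.756
Z_in = Z_0·(Z_L + jZ_0·tanβl)/(Z_0 + jZ_L·tanβl)
     = 300·(966 − j44.7)/(438 − j730)

Z_in ≈ 189 + j284 Ω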